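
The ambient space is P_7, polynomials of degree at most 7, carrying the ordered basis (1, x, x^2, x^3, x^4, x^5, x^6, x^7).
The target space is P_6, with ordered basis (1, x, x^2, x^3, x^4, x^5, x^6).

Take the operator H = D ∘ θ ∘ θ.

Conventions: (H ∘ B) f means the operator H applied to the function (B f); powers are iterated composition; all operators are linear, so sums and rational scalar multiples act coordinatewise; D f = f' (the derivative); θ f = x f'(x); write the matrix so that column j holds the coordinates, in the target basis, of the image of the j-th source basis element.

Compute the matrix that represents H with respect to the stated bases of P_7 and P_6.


the matrix is [[0, 1, 0, 0, 0, 0, 0, 0]; [0, 0, 8, 0, 0, 0, 0, 0]; [0, 0, 0, 27, 0, 0, 0, 0]; [0, 0, 0, 0, 64, 0, 0, 0]; [0, 0, 0, 0, 0, 125, 0, 0]; [0, 0, 0, 0, 0, 0, 216, 0]; [0, 0, 0, 0, 0, 0, 0, 343]] (rows listed top to bottom)

image of 1: 0
image of x: 1
image of x^2: 8x
image of x^3: 27x^2
image of x^4: 64x^3
image of x^5: 125x^4
image of x^6: 216x^5
image of x^7: 343x^6
each image's coordinates form column j of the matrix


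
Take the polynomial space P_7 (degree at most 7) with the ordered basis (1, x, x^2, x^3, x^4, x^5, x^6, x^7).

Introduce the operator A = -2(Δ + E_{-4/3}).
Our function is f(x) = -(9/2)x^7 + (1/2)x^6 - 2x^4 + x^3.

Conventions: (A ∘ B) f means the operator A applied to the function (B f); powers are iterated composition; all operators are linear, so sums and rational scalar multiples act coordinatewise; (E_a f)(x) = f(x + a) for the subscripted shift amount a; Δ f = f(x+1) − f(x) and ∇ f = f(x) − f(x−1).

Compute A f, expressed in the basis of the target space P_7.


Δ f = -(63/2)x^6 - (183/2)x^5 - 150x^4 - (311/2)x^3 - 96x^2 - (67/2)x - 5
E_{-4/3} f = -(9/2)x^7 + (85/2)x^6 - 172x^5 + (1154/3)x^4 - (13765/27)x^3 + (10708/27)x^2 - (496/3)x + 20288/729
(Δ + E_{-4/3}) f = -(9/2)x^7 + 11x^6 - (527/2)x^5 + (704/3)x^4 - (35927/54)x^3 + (8116/27)x^2 - (1193/6)x + 16643/729
(-2(Δ + E_{-4/3})) f = 9x^7 - 22x^6 + 527x^5 - (1408/3)x^4 + (35927/27)x^3 - (16232/27)x^2 + (1193/3)x - 33286/729

the result is g(x) = 9x^7 - 22x^6 + 527x^5 - (1408/3)x^4 + (35927/27)x^3 - (16232/27)x^2 + (1193/3)x - 33286/729


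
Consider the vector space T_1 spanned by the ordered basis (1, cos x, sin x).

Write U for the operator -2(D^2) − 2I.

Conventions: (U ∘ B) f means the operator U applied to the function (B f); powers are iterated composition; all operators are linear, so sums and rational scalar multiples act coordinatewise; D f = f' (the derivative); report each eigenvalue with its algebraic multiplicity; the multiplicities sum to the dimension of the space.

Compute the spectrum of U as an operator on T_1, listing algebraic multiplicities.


λ = -2 (multiplicity 1), λ = 0 (multiplicity 2)

image of 1: -2
image of cos x: 0
image of sin x: 0
the matrix is diagonal; its diagonal is (-2, 0, 0)
for a triangular matrix the eigenvalues are the diagonal entries, with algebraic multiplicity their repetition count


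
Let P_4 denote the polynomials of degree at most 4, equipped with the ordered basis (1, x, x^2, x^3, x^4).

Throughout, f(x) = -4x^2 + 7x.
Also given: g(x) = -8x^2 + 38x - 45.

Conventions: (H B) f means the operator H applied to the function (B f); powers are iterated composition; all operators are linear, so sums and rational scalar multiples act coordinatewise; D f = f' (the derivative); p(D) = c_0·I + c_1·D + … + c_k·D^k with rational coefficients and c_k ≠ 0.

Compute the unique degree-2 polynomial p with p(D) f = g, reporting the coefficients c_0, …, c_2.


p(D) = 2·I − 3·D + 3·D^2, i.e. c_0 = 2, c_1 = -3, c_2 = 3

D^0 f = -4x^2 + 7x
D^1 f = -8x + 7
D^2 f = -8
matching coefficients of g against c_0 f + c_1 Df + … from the top degree down determines the c_i
solution: c_0 = 2, c_1 = -3, c_2 = 3


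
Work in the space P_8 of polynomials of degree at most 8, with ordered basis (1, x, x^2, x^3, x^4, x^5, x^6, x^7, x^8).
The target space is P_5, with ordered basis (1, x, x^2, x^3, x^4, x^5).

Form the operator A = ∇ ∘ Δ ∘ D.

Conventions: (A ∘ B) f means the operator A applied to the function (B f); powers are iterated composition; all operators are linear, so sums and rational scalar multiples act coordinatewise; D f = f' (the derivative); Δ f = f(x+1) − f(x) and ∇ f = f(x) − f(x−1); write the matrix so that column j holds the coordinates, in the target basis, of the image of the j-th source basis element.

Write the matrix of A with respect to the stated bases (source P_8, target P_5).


the matrix is [[0, 0, 0, 6, 0, 10, 0, 14, 0]; [0, 0, 0, 0, 24, 0, 60, 0, 112]; [0, 0, 0, 0, 0, 60, 0, 210, 0]; [0, 0, 0, 0, 0, 0, 120, 0, 560]; [0, 0, 0, 0, 0, 0, 0, 210, 0]; [0, 0, 0, 0, 0, 0, 0, 0, 336]] (rows listed top to bottom)

image of 1: 0
image of x: 0
image of x^2: 0
image of x^3: 6
image of x^4: 24x
image of x^5: 60x^2 + 10
image of x^6: 120x^3 + 60x
image of x^7: 210x^4 + 210x^2 + 14
image of x^8: 336x^5 + 560x^3 + 112x
each image's coordinates form column j of the matrix


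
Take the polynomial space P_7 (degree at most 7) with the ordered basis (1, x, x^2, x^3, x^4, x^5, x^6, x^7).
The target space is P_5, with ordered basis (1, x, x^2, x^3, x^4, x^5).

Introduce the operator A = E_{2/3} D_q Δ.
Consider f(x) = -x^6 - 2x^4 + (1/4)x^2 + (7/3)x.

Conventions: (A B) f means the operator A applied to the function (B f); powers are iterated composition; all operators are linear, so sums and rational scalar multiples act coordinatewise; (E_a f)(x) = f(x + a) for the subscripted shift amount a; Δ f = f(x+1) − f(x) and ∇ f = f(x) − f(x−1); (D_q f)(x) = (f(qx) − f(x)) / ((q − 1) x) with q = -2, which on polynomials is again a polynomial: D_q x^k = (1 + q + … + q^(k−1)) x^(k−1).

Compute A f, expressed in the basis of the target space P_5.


Δ f = -6x^5 - 15x^4 - 28x^3 - 27x^2 - (27/2)x - 5/12
D_q Δ f = -66x^4 + 75x^3 - 84x^2 + 27x - 27/2
E_{2/3} D_q Δ f = -66x^4 - 101x^3 - 110x^2 - (569/9)x - 1277/54

the result is g(x) = -66x^4 - 101x^3 - 110x^2 - (569/9)x - 1277/54


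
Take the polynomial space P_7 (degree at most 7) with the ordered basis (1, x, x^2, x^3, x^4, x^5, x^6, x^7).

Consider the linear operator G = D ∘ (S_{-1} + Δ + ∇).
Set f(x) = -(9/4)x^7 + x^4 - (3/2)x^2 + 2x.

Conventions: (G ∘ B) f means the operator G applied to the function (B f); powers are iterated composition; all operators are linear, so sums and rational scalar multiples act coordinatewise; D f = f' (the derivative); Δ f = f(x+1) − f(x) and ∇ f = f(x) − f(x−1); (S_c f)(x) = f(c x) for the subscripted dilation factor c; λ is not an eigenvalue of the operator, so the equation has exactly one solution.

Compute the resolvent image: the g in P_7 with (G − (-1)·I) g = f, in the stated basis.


write g with unknown coordinates in the stated basis and equate coefficients in (G − (-1)·I) g = f
solving from the highest basis element down gives g = -(9/4)x^7 - (63/4)x^6 + (567/2)x^5 + (4727/2)x^4 - 20164x^3 - (230655/2)x^2 + 461474x + 904065
check: G g = (63/4)x^6 - (567/2)x^5 - (4725/2)x^4 + 20164x^3 + 115326x^2 - 461472x - 904065
so G g − (-1)·g = -(9/4)x^7 + x^4 - (3/2)x^2 + 2x = f ✓

g(x) = -(9/4)x^7 - (63/4)x^6 + (567/2)x^5 + (4727/2)x^4 - 20164x^3 - (230655/2)x^2 + 461474x + 904065


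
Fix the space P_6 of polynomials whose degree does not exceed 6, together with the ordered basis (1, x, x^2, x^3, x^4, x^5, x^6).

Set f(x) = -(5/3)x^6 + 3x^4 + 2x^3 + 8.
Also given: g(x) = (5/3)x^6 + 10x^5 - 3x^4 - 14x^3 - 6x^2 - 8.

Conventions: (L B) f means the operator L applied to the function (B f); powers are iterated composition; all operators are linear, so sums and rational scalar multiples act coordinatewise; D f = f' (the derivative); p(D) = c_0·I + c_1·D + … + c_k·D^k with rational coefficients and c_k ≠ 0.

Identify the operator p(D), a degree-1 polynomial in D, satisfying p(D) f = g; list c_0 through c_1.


D^0 f = -(5/3)x^6 + 3x^4 + 2x^3 + 8
D^1 f = -10x^5 + 12x^3 + 6x^2
matching coefficients of g against c_0 f + c_1 Df + … from the top degree down determines the c_i
solution: c_0 = -1, c_1 = -1

p(D) = -I − D, i.e. c_0 = -1, c_1 = -1


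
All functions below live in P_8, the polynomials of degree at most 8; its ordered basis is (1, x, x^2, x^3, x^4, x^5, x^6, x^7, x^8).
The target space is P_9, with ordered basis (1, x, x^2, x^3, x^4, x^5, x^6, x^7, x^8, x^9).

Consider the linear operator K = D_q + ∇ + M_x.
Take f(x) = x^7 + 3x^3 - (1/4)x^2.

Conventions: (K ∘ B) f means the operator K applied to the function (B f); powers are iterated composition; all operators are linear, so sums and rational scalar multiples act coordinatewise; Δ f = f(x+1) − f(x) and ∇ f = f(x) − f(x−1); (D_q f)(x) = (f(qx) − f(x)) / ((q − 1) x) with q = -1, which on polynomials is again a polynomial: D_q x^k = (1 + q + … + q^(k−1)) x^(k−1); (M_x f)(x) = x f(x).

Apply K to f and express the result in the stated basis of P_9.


D_q f = x^6 + 3x^2
∇ f = 7x^6 - 21x^5 + 35x^4 - 35x^3 + 30x^2 - (33/2)x + 17/4
M_x f = x^8 + 3x^4 - (1/4)x^3
(D_q + ∇ + M_x) f = x^8 + 8x^6 - 21x^5 + 38x^4 - (141/4)x^3 + 33x^2 - (33/2)x + 17/4

the image equals g(x) = x^8 + 8x^6 - 21x^5 + 38x^4 - (141/4)x^3 + 33x^2 - (33/2)x + 17/4


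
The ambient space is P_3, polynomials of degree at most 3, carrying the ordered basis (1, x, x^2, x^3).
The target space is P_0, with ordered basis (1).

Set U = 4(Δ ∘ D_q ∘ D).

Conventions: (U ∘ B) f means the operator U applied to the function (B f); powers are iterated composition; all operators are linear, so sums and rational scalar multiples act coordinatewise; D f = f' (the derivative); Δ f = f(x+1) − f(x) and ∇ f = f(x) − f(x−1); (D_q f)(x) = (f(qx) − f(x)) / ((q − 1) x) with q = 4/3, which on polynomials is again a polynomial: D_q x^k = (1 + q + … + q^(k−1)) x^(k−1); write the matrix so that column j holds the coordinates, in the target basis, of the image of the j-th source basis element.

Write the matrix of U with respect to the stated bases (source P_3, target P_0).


the matrix is [[0, 0, 0, 28]] (rows listed top to bottom)

image of 1: 0
image of x: 0
image of x^2: 0
image of x^3: 28
each image's coordinates form column j of the matrix


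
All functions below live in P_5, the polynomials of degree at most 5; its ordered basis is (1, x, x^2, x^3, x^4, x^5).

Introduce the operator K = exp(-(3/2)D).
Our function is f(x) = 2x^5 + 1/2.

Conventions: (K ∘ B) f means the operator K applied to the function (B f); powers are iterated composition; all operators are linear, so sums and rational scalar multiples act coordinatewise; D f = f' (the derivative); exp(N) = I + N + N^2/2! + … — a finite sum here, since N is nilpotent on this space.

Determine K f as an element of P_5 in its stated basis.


g(x) = 2x^5 - 15x^4 + 45x^3 - (135/2)x^2 + (405/8)x - 235/16

order-1 term: -15x^4
order-2 term: 45x^3
order-3 term: -(135/2)x^2
order-4 term: (405/8)x
order-5 term: -243/16
the series for exp(-(3/2)D) f terminates at order 5
exp(-(3/2)D) f = 2x^5 - 15x^4 + 45x^3 - (135/2)x^2 + (405/8)x - 235/16


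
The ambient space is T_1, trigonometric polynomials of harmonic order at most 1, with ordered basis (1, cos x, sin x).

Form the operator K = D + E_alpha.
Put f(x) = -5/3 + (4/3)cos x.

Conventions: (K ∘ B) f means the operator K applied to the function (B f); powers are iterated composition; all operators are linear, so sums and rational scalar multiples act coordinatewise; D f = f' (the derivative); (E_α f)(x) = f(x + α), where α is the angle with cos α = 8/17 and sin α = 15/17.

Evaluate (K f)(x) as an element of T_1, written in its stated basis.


g(x) = -5/3 + (32/51)cos x - (128/51)sin x

D f = -(4/3)sin x
E_alpha f = -5/3 + (32/51)cos x - (20/17)sin x
(D + E_alpha) f = -5/3 + (32/51)cos x - (128/51)sin x


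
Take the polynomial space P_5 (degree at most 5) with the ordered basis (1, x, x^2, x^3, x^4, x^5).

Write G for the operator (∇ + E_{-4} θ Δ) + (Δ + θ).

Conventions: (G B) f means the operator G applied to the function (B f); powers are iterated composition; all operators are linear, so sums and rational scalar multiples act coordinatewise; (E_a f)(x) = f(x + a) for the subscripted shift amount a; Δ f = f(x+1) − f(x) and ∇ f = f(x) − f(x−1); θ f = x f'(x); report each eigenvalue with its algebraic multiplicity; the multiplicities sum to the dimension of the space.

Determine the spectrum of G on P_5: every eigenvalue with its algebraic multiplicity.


image of 1: 0
image of x: x + 2
image of x^2: 2x^2 + 6x - 8
image of x^3: 3x^3 + 12x^2 - 45x + 86
image of x^4: 4x^4 + 20x^3 - 132x^2 + 492x - 592
image of x^5: 5x^5 + 30x^4 - 290x^3 + 1600x^2 - 3835x + 3502
the matrix is upper triangular; its diagonal is (0, 1, 2, 3, 4, 5)
for a triangular matrix the eigenvalues are the diagonal entries, with algebraic multiplicity their repetition count

λ = 0 (multiplicity 1), λ = 1 (multiplicity 1), λ = 2 (multiplicity 1), λ = 3 (multiplicity 1), λ = 4 (multiplicity 1), λ = 5 (multiplicity 1)


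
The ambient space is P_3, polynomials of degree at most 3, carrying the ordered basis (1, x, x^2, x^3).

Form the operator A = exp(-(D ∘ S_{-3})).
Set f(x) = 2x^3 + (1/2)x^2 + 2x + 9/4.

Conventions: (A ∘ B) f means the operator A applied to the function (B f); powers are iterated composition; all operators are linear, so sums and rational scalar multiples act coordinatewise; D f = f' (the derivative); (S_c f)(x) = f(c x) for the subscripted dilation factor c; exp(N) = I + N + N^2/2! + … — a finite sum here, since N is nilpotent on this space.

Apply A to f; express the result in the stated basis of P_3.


the image equals g(x) = 2x^3 + (325/2)x^2 - 1465x - 5853/4

order-1 term: 162x^2 - 9x + 6
order-2 term: -1458x - 27/2
order-3 term: -1458
the series for exp(-(D ∘ S_{-3})) f terminates at order 3
exp(-(D ∘ S_{-3})) f = 2x^3 + (325/2)x^2 - 1465x - 5853/4


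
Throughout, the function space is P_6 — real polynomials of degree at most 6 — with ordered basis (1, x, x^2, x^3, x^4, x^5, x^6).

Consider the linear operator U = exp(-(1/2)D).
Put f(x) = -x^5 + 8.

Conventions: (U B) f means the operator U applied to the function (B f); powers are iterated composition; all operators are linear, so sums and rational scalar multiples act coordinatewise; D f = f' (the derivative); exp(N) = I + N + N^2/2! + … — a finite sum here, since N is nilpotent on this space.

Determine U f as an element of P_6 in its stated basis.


the result is g(x) = -x^5 + (5/2)x^4 - (5/2)x^3 + (5/4)x^2 - (5/16)x + 257/32

order-1 term: (5/2)x^4
order-2 term: -(5/2)x^3
order-3 term: (5/4)x^2
order-4 term: -(5/16)x
order-5 term: 1/32
the series for exp(-(1/2)D) f terminates at order 5
exp(-(1/2)D) f = -x^5 + (5/2)x^4 - (5/2)x^3 + (5/4)x^2 - (5/16)x + 257/32


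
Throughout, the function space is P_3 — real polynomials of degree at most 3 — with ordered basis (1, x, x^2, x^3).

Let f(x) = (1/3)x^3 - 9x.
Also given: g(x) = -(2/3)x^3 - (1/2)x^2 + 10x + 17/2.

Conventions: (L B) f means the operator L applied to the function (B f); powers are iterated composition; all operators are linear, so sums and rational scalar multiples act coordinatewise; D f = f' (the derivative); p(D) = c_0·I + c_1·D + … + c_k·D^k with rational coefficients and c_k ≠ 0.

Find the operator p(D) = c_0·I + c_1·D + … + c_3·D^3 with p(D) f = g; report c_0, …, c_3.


D^0 f = (1/3)x^3 - 9x
D^1 f = x^2 - 9
D^2 f = 2x
D^3 f = 2
matching coefficients of g against c_0 f + c_1 Df + … from the top degree down determines the c_i
solution: c_0 = -2, c_1 = -1/2, c_2 = -4, c_3 = 2

c_0 = -2, c_1 = -1/2, c_2 = -4, c_3 = 2


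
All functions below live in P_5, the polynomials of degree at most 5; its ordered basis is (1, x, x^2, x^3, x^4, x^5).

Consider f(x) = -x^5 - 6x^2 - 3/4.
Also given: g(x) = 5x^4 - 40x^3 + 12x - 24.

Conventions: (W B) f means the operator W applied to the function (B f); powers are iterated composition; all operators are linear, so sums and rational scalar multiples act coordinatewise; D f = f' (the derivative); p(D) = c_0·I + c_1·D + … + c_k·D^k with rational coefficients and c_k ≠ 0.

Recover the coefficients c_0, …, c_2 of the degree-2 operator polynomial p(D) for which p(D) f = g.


p(D) = -D + 2·D^2, i.e. c_0 = 0, c_1 = -1, c_2 = 2

D^0 f = -x^5 - 6x^2 - 3/4
D^1 f = -5x^4 - 12x
D^2 f = -20x^3 - 12
matching coefficients of g against c_0 f + c_1 Df + … from the top degree down determines the c_i
solution: c_0 = 0, c_1 = -1, c_2 = 2


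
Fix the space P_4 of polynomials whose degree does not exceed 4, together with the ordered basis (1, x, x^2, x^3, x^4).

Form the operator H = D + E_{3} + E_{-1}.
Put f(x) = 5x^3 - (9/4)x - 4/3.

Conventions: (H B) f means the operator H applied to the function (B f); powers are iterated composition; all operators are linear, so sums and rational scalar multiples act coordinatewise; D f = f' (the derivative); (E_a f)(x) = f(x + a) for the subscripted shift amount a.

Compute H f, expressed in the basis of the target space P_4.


the image equals g(x) = 10x^3 + 45x^2 + (291/2)x + 1447/12

D f = 15x^2 - 9/4
E_{3} f = 5x^3 + 45x^2 + (531/4)x + 1523/12
E_{-1} f = 5x^3 - 15x^2 + (51/4)x - 49/12
(D + E_{3} + E_{-1}) f = 10x^3 + 45x^2 + (291/2)x + 1447/12


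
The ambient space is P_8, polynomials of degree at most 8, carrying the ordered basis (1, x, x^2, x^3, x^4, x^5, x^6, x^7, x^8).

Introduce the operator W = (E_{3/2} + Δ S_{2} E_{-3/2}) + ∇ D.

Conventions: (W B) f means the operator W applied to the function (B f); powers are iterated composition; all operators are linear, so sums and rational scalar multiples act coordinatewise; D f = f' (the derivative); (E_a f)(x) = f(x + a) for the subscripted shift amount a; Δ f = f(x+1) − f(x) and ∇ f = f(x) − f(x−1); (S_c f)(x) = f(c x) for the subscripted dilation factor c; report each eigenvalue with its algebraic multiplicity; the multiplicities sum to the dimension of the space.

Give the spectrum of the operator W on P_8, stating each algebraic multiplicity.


image of 1: 1
image of x: x + 7/2
image of x^2: x^2 + 11x + 9/4
image of x^3: x^3 + (57/2)x^2 + (3/4)x + 31/8
image of x^4: x^4 + 70x^3 - (45/2)x^2 + (59/2)x + 65/16
image of x^5: x^5 + (335/2)x^4 - (235/2)x^3 + (575/4)x^2 - (75/16)x + 327/32
image of x^6: x^6 + 393x^5 - (1665/4)x^4 + (1135/2)x^3 - (2625/16)x^2 + (1713/16)x + 385/64
image of x^7: x^7 + (1813/2)x^6 - (5019/4)x^5 + (15785/8)x^4 - (17325/16)x^3 + (22239/32)x^2 - (2401/64)x + 3479/128
image of x^8: x^8 + 2060x^7 - 3465x^6 + 6293x^5 - (39725/8)x^4 + (14245/4)x^3 - (12593/16)x^2 + (5667/16)x + 2049/256
the matrix is upper triangular; its diagonal is (1, 1, 1, 1, 1, 1, 1, 1, 1)
for a triangular matrix the eigenvalues are the diagonal entries, with algebraic multiplicity their repetition count

λ = 1 (multiplicity 9)


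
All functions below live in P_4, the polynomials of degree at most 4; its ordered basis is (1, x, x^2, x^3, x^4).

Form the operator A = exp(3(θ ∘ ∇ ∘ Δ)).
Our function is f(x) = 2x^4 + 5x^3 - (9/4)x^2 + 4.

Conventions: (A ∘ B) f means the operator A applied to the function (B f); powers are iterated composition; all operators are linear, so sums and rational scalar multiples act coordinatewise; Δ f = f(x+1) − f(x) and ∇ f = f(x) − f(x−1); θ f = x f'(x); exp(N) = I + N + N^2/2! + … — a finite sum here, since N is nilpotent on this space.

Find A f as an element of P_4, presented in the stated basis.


order-1 term: 144x^2 + 90x
the series for exp(3(θ ∘ ∇ ∘ Δ)) f terminates at order 1
exp(3(θ ∘ ∇ ∘ Δ)) f = 2x^4 + 5x^3 + (567/4)x^2 + 90x + 4

g(x) = 2x^4 + 5x^3 + (567/4)x^2 + 90x + 4


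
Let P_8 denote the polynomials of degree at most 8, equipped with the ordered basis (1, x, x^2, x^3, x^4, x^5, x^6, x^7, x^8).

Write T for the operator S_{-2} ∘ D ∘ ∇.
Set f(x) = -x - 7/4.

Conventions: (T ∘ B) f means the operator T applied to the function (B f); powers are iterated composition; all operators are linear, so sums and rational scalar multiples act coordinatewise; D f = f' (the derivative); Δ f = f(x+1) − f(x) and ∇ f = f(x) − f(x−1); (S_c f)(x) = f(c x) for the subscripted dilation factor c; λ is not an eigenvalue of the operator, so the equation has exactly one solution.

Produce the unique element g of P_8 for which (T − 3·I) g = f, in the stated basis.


write g with unknown coordinates in the stated basis and equate coefficients in (T − 3·I) g = f
solving from the highest basis element down gives g = (1/3)x + 7/12
check: T g = 0
so T g − 3·g = -x - 7/4 = f ✓

the result is g(x) = (1/3)x + 7/12


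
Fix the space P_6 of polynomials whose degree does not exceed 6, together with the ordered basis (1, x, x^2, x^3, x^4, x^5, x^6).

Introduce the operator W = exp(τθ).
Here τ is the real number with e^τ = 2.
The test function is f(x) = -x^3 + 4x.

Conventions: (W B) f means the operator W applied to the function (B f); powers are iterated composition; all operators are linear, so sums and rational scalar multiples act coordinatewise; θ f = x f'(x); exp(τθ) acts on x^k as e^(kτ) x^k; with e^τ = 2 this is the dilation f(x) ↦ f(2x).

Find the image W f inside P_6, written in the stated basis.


exp(τθ) x^k = e^(kτ) x^k; with e^τ = 2 this sends x^k to 2^k x^k
x ↦ 2 x
x^3 ↦ 8 x^3
applying this coordinatewise to f: exp(τθ) f = -8x^3 + 8x

g(x) = -8x^3 + 8x


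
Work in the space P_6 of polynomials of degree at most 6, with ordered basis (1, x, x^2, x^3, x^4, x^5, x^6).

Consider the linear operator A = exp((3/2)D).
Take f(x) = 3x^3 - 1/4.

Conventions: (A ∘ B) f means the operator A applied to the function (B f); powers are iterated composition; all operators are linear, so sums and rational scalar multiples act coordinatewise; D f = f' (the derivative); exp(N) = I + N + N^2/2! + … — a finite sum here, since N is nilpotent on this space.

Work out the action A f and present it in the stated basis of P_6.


g(x) = 3x^3 + (27/2)x^2 + (81/4)x + 79/8

order-1 term: (27/2)x^2
order-2 term: (81/4)x
order-3 term: 81/8
the series for exp((3/2)D) f terminates at order 3
exp((3/2)D) f = 3x^3 + (27/2)x^2 + (81/4)x + 79/8


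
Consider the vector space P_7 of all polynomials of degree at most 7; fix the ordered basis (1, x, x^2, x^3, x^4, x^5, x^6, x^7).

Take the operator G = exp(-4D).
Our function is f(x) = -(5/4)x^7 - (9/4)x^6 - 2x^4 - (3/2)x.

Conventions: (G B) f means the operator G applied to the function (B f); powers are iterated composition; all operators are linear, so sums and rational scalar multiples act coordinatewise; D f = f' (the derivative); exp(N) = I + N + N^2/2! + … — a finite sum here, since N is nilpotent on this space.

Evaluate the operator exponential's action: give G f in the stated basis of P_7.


order-1 term: 35x^6 + 54x^5 + 32x^3 + 6
order-2 term: -420x^5 - 540x^4 - 192x^2
order-3 term: 2800x^4 + 2880x^3 + 512x
order-4 term: -11200x^3 - 8640x^2 - 512
order-5 term: 26880x^2 + 13824x
order-6 term: -35840x - 9216
order-7 term: 20480
the series for exp(-4D) f terminates at order 7
exp(-4D) f = -(5/4)x^7 + (131/4)x^6 - 366x^5 + 2258x^4 - 8288x^3 + 18048x^2 - (43011/2)x + 10758

the image equals g(x) = -(5/4)x^7 + (131/4)x^6 - 366x^5 + 2258x^4 - 8288x^3 + 18048x^2 - (43011/2)x + 10758


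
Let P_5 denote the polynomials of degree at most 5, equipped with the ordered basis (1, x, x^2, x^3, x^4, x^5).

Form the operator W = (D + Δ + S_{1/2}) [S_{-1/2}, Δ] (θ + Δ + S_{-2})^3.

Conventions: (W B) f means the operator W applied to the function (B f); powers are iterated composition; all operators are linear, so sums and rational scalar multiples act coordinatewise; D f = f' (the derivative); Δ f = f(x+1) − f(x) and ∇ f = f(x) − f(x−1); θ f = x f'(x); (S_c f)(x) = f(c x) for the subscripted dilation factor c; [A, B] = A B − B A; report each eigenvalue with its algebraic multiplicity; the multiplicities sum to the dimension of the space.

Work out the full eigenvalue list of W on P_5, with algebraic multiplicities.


image of 1: 0
image of x: -3/2
image of x^2: -162x - 393
image of x^3: -(1125/32)x^2 - (8991/16)x - 279/4
image of x^4: -750x^3 - (267075/8)x^2 + (45711/4)x - 30549
image of x^5: -(295245/512)x^4 - (9187935/128)x^3 + (2017755/64)x^2 - (9376155/64)x + 32517/4
the matrix is upper triangular; its diagonal is (0, 0, 0, 0, 0, 0)
for a triangular matrix the eigenvalues are the diagonal entries, with algebraic multiplicity their repetition count

λ = 0 (multiplicity 6)


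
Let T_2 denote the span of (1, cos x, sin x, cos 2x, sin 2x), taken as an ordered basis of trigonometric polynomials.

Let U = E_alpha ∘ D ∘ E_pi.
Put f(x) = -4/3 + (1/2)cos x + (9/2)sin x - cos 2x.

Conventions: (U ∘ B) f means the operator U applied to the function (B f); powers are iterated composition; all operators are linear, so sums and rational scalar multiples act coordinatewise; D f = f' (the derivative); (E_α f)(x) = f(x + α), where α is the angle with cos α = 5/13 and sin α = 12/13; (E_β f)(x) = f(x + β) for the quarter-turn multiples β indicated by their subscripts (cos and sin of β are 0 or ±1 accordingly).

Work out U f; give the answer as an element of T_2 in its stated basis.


g(x) = -(33/26)cos x + (113/26)sin x + (240/169)cos 2x - (238/169)sin 2x

E_pi f = -4/3 - (1/2)cos x - (9/2)sin x - cos 2x
D E_pi f = -(9/2)cos x + (1/2)sin x + 2sin 2x
E_alpha (D ∘ E_pi) f = -(33/26)cos x + (113/26)sin x + (240/169)cos 2x - (238/169)sin 2x


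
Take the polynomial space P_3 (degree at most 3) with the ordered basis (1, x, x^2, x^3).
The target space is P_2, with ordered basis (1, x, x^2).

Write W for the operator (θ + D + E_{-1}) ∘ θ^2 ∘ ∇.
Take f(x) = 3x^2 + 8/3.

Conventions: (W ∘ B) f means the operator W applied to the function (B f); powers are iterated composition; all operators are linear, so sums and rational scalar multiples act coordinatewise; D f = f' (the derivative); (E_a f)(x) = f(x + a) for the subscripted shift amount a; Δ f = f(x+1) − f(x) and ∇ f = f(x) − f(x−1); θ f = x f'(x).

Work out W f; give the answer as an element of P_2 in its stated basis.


the result is g(x) = 12x

∇ f = 6x - 3
θ ∇ f = 6x
θ θ ∇ f = 6x
θ θ^2 ∇ f = 6x
D θ^2 ∇ f = 6
E_{-1} θ^2 ∇ f = 6x - 6
(θ + D + E_{-1}) θ^2 ∇ f = 12x


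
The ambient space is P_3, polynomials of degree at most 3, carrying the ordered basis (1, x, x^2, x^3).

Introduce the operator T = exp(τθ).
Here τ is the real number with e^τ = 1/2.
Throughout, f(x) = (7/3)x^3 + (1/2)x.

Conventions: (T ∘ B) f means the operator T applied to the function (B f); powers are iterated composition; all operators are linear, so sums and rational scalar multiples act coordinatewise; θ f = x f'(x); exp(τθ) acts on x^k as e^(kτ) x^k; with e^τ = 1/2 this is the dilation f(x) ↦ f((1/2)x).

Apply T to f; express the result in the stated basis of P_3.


exp(τθ) x^k = e^(kτ) x^k; with e^τ = 1/2 this sends x^k to (1/2)^k x^k
x ↦ 1/2 x
x^3 ↦ 1/8 x^3
applying this coordinatewise to f: exp(τθ) f = (7/24)x^3 + (1/4)x

the result is g(x) = (7/24)x^3 + (1/4)x


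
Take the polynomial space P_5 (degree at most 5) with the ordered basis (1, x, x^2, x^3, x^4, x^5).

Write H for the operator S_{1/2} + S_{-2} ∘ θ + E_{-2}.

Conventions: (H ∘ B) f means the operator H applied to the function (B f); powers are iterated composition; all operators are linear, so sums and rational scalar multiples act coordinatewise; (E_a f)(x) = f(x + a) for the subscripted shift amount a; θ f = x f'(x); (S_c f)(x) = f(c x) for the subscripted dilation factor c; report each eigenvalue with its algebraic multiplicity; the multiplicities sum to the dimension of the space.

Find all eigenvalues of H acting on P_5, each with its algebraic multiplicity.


image of 1: 2
image of x: -(1/2)x - 2
image of x^2: (37/4)x^2 - 4x + 4
image of x^3: -(183/8)x^3 - 6x^2 + 12x - 8
image of x^4: (1041/16)x^4 - 8x^3 + 24x^2 - 32x + 16
image of x^5: -(5087/32)x^5 - 10x^4 + 40x^3 - 80x^2 + 80x - 32
the matrix is upper triangular; its diagonal is (2, -1/2, 37/4, -183/8, 1041/16, -5087/32)
for a triangular matrix the eigenvalues are the diagonal entries, with algebraic multiplicity their repetition count

λ = -5087/32 (multiplicity 1), λ = -183/8 (multiplicity 1), λ = -1/2 (multiplicity 1), λ = 2 (multiplicity 1), λ = 37/4 (multiplicity 1), λ = 1041/16 (multiplicity 1)


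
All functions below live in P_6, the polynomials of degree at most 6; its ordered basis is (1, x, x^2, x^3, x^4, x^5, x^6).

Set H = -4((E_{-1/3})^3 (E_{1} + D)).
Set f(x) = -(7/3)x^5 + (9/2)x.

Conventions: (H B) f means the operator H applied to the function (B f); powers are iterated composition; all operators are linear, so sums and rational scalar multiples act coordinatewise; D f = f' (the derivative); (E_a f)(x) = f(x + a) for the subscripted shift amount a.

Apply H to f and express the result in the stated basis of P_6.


the image equals g(x) = (28/3)x^5 + (140/3)x^4 - (560/3)x^3 + 280x^2 - (614/3)x + 86/3

E_{1} f = -(7/3)x^5 - (35/3)x^4 - (70/3)x^3 - (70/3)x^2 - (43/6)x + 13/6
D f = -(35/3)x^4 + 9/2
(E_{1} + D) f = -(7/3)x^5 - (70/3)x^4 - (70/3)x^3 - (70/3)x^2 - (43/6)x + 20/3
E_{-1/3} (E_{1} + D) f = -(7/3)x^5 - (175/9)x^4 + (140/27)x^3 - (1190/81)x^2 + (1907/486)x + 10277/1458
E_{-1/3} E_{-1/3} (E_{1} + D) f = -(7/3)x^5 - (140/9)x^4 + (770/27)x^3 - (2590/81)x^2 + (8837/486)x + 2687/729
E_{-1/3} E_{-1/3} E_{-1/3} (E_{1} + D) f = -(7/3)x^5 - (35/3)x^4 + (140/3)x^3 - 70x^2 + (307/6)x - 43/6
(-4((E_{-1/3})^3 (E_{1} + D))) f = (28/3)x^5 + (140/3)x^4 - (560/3)x^3 + 280x^2 - (614/3)x + 86/3


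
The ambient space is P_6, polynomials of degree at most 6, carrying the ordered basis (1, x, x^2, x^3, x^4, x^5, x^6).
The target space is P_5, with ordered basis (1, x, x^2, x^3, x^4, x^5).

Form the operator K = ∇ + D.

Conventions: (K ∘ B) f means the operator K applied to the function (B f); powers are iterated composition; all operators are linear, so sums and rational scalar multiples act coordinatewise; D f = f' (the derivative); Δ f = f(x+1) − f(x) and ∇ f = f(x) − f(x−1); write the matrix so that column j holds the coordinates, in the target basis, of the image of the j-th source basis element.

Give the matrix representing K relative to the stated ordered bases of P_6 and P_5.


the matrix is [[0, 2, -1, 1, -1, 1, -1]; [0, 0, 4, -3, 4, -5, 6]; [0, 0, 0, 6, -6, 10, -15]; [0, 0, 0, 0, 8, -10, 20]; [0, 0, 0, 0, 0, 10, -15]; [0, 0, 0, 0, 0, 0, 12]] (rows listed top to bottom)

image of 1: 0
image of x: 2
image of x^2: 4x - 1
image of x^3: 6x^2 - 3x + 1
image of x^4: 8x^3 - 6x^2 + 4x - 1
image of x^5: 10x^4 - 10x^3 + 10x^2 - 5x + 1
image of x^6: 12x^5 - 15x^4 + 20x^3 - 15x^2 + 6x - 1
each image's coordinates form column j of the matrix


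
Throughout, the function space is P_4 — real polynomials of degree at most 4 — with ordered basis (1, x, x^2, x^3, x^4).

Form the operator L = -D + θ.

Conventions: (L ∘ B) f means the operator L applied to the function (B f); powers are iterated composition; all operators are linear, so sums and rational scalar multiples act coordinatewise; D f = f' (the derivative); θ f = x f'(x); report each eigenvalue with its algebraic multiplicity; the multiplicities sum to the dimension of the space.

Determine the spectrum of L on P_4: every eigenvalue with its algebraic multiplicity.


image of 1: 0
image of x: x - 1
image of x^2: 2x^2 - 2x
image of x^3: 3x^3 - 3x^2
image of x^4: 4x^4 - 4x^3
the matrix is upper triangular; its diagonal is (0, 1, 2, 3, 4)
for a triangular matrix the eigenvalues are the diagonal entries, with algebraic multiplicity their repetition count

λ = 0 (multiplicity 1), λ = 1 (multiplicity 1), λ = 2 (multiplicity 1), λ = 3 (multiplicity 1), λ = 4 (multiplicity 1)


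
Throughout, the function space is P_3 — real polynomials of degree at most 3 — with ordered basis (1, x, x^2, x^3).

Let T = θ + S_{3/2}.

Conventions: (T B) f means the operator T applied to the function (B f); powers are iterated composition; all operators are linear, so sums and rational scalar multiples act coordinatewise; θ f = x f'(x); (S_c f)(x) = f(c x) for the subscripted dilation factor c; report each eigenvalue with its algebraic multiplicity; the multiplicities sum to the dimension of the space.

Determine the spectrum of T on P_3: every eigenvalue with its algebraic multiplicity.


image of 1: 1
image of x: (5/2)x
image of x^2: (17/4)x^2
image of x^3: (51/8)x^3
the matrix is upper triangular; its diagonal is (1, 5/2, 17/4, 51/8)
for a triangular matrix the eigenvalues are the diagonal entries, with algebraic multiplicity their repetition count

λ = 1 (multiplicity 1), λ = 5/2 (multiplicity 1), λ = 17/4 (multiplicity 1), λ = 51/8 (multiplicity 1)


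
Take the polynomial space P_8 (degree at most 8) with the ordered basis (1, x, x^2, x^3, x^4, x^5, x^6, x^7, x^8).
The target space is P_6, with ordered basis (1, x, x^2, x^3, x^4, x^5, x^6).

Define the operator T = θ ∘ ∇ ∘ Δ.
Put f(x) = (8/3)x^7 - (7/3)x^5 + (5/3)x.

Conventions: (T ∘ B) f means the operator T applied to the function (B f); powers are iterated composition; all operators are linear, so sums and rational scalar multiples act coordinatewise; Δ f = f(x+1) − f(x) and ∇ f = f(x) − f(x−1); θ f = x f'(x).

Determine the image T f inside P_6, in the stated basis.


Δ f = (56/3)x^6 + 56x^5 + (245/3)x^4 + 70x^3 + (98/3)x^2 + 7x + 2
∇ Δ f = 112x^5 + 140x^3 + 14x
θ ∇ Δ f = 560x^5 + 420x^3 + 14x

g(x) = 560x^5 + 420x^3 + 14x


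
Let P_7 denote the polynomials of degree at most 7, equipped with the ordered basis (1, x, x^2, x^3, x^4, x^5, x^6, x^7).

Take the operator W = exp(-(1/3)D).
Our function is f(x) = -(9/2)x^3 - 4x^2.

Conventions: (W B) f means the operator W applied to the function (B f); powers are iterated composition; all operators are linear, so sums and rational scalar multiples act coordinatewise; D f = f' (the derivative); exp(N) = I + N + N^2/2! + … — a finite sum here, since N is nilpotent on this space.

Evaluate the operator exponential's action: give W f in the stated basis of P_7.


order-1 term: (9/2)x^2 + (8/3)x
order-2 term: -(3/2)x - 4/9
order-3 term: 1/6
the series for exp(-(1/3)D) f terminates at order 3
exp(-(1/3)D) f = -(9/2)x^3 + (1/2)x^2 + (7/6)x - 5/18

the result is g(x) = -(9/2)x^3 + (1/2)x^2 + (7/6)x - 5/18


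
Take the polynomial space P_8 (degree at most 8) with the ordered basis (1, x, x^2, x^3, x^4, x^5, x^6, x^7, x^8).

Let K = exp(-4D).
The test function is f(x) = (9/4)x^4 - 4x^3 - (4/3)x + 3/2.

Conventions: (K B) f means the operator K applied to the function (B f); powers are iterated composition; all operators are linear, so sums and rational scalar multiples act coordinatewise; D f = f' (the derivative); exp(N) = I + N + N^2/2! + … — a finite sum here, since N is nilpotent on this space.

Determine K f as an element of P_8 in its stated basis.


g(x) = (9/4)x^4 - 40x^3 + 264x^2 - (2308/3)x + 5033/6

order-1 term: -36x^3 + 48x^2 + 16/3
order-2 term: 216x^2 - 192x
order-3 term: -576x + 256
order-4 term: 576
the series for exp(-4D) f terminates at order 4
exp(-4D) f = (9/4)x^4 - 40x^3 + 264x^2 - (2308/3)x + 5033/6


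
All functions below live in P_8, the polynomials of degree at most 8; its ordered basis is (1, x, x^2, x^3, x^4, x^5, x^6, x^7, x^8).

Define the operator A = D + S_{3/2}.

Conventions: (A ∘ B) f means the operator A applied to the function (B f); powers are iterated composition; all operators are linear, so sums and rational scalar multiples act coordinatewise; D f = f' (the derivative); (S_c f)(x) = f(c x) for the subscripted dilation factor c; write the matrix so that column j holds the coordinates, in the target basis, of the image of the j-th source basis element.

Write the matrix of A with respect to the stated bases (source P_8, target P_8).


the matrix is [[1, 1, 0, 0, 0, 0, 0, 0, 0]; [0, 3/2, 2, 0, 0, 0, 0, 0, 0]; [0, 0, 9/4, 3, 0, 0, 0, 0, 0]; [0, 0, 0, 27/8, 4, 0, 0, 0, 0]; [0, 0, 0, 0, 81/16, 5, 0, 0, 0]; [0, 0, 0, 0, 0, 243/32, 6, 0, 0]; [0, 0, 0, 0, 0, 0, 729/64, 7, 0]; [0, 0, 0, 0, 0, 0, 0, 2187/128, 8]; [0, 0, 0, 0, 0, 0, 0, 0, 6561/256]] (rows listed top to bottom)

image of 1: 1
image of x: (3/2)x + 1
image of x^2: (9/4)x^2 + 2x
image of x^3: (27/8)x^3 + 3x^2
image of x^4: (81/16)x^4 + 4x^3
image of x^5: (243/32)x^5 + 5x^4
image of x^6: (729/64)x^6 + 6x^5
image of x^7: (2187/128)x^7 + 7x^6
image of x^8: (6561/256)x^8 + 8x^7
each image's coordinates form column j of the matrix


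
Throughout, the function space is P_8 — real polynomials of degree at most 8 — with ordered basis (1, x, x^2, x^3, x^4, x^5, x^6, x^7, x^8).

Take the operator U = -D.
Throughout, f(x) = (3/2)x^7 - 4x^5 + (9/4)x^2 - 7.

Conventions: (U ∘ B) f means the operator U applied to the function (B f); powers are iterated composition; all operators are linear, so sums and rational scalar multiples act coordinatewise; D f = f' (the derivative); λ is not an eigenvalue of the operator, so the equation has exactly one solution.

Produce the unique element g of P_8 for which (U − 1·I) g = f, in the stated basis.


g(x) = -(3/2)x^7 + (21/2)x^6 - 59x^5 + 295x^4 - 1180x^3 + (14151/4)x^2 - (14151/2)x + 14165/2

write g with unknown coordinates in the stated basis and equate coefficients in (U − 1·I) g = f
solving from the highest basis element down gives g = -(3/2)x^7 + (21/2)x^6 - 59x^5 + 295x^4 - 1180x^3 + (14151/4)x^2 - (14151/2)x + 14165/2
check: U g = (21/2)x^6 - 63x^5 + 295x^4 - 1180x^3 + 3540x^2 - (14151/2)x + 14151/2
so U g − 1·g = (3/2)x^7 - 4x^5 + (9/4)x^2 - 7 = f ✓


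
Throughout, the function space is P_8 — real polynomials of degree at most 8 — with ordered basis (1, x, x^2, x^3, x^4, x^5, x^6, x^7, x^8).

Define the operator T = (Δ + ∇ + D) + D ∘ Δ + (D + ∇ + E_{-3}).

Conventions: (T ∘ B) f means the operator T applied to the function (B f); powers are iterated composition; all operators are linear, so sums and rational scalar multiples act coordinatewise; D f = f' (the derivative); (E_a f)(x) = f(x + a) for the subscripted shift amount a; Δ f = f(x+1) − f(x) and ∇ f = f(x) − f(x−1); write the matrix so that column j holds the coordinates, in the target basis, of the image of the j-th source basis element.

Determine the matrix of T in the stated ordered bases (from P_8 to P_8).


image of 1: 1
image of x: x + 2
image of x^2: x^2 + 4x + 10
image of x^3: x^3 + 6x^2 + 30x - 21
image of x^4: x^4 + 8x^3 + 60x^2 - 84x + 84
image of x^5: x^5 + 10x^4 + 100x^3 - 210x^2 + 420x - 235
image of x^6: x^6 + 12x^5 + 150x^4 - 420x^3 + 1260x^2 - 1410x + 734
image of x^7: x^7 + 14x^6 + 210x^5 - 735x^4 + 2940x^3 - 4935x^2 + 5138x - 2177
image of x^8: x^8 + 16x^7 + 280x^6 - 1176x^5 + 5880x^4 - 13160x^3 + 20552x^2 - 17416x + 6568
each image's coordinates form column j of the matrix

the matrix is [[1, 2, 10, -21, 84, -235, 734, -2177, 6568]; [0, 1, 4, 30, -84, 420, -1410, 5138, -17416]; [0, 0, 1, 6, 60, -210, 1260, -4935, 20552]; [0, 0, 0, 1, 8, 100, -420, 2940, -13160]; [0, 0, 0, 0, 1, 10, 150, -735, 5880]; [0, 0, 0, 0, 0, 1, 12, 210, -1176]; [0, 0, 0, 0, 0, 0, 1, 14, 280]; [0, 0, 0, 0, 0, 0, 0, 1, 16]; [0, 0, 0, 0, 0, 0, 0, 0, 1]] (rows listed top to bottom)


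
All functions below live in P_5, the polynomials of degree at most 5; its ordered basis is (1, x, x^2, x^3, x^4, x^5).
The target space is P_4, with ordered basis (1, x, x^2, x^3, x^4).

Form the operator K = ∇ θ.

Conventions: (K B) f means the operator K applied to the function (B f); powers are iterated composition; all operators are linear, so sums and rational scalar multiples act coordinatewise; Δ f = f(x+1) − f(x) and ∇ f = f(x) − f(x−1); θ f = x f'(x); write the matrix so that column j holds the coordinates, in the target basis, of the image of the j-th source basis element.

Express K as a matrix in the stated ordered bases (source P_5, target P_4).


image of 1: 0
image of x: 1
image of x^2: 4x - 2
image of x^3: 9x^2 - 9x + 3
image of x^4: 16x^3 - 24x^2 + 16x - 4
image of x^5: 25x^4 - 50x^3 + 50x^2 - 25x + 5
each image's coordinates form column j of the matrix

the matrix is [[0, 1, -2, 3, -4, 5]; [0, 0, 4, -9, 16, -25]; [0, 0, 0, 9, -24, 50]; [0, 0, 0, 0, 16, -50]; [0, 0, 0, 0, 0, 25]] (rows listed top to bottom)
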